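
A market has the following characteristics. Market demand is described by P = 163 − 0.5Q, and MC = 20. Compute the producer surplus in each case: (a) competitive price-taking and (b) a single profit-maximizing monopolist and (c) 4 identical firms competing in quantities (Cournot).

Competition: PS = 0; Monopoly: PS = 10224.5; Cournot: PS = 6543.68

Competitive firms price at marginal cost: P = 20, giving Q = 286.
PS = (20 − 20)·286 = 0.
Monopoly sets MR = MC: 163 − Q = 20 ⇒ Q = 143, P = 163 − 0.5·143 = 91.5.
PS = (91.5 − 20)·143 = 10224.5.
With 4 symmetric Cournot firms, each firm's FOC gives 163 − 2.5q = 20, so q = 57.2, Q = 4·57.2 = 228.8, and P = 48.6.
PS = (48.6 − 20)·228.8 = 6543.68.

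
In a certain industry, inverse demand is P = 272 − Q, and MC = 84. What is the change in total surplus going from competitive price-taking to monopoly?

TS falls by 4418

Under competition P = MC = 84, so Q = (272 − 84)/1 = 188.
CS = ½·(272 − 84)·188 = 17672; PS = (84 − 84)·188 = 0; TS = 17672.
The monopolist equates marginal revenue to marginal cost: 272 − 2Q = 84, so Q = 94. From demand, P = 178.
CS = ½·(272 − 178)·94 = 4418; PS = (178 − 84)·94 = 8836; TS = 13254.
Change in total surplus: 13254 − 17672 = −4418.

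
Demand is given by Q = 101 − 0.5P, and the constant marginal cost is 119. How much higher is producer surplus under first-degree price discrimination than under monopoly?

Inverting demand: P = 202 − 2Q.
The monopolist equates marginal revenue to marginal cost: 202 − 4Q = 119, so Q = 20.75. From demand, P = 160.5.
PS = (160.5 − 119)·20.75 = 861.125.
A perfectly discriminating monopolist sells every unit with P(Q) ≥ MC(Q), so output equals the competitive quantity Q = 41.5. Each buyer pays their reservation price, so CS = 0 and the firm captures all surplus.
PS = ½·(202 − 119)·41.5 = 1722.25.
Change in producer surplus: 1722.25 − 861.125 = 861.125.

Producer surplus rises by 861.125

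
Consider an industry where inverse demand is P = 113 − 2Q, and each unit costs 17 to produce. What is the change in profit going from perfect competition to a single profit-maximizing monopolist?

Profit rises by 1152

Perfect competition: P = MC = 17, so 113 − 2Q = 17 and Q = 48.
Profit = (17 − 17)·48 = 0.
Monopoly sets MR = MC: 113 − 4Q = 17 ⇒ Q = 24, P = 113 − 2·24 = 65.
Profit = (65 − 17)·24 = 1152.
Change in profit: 1152 − 0 = 1152.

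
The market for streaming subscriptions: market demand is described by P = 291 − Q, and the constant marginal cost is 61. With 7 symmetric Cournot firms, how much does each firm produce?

Cournot with 7 identical firms: the symmetric best-response condition is 291 − 8q = 61. Each firm produces q = 28.75, total output Q = 201.25, price P = 89.75.

q_i = 28.75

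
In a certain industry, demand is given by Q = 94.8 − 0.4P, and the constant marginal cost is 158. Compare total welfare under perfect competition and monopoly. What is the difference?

Inverting demand: P = 237 − 2.5Q.
Perfect competition: P = MC = 158, so 237 − 2.5Q = 158 and Q = 31.6.
CS = ½·(237 − 158)·31.6 = 1248.2; PS = (158 − 158)·31.6 = 0; TS = 1248.2.
Monopoly sets MR = MC: 237 − 5Q = 158 ⇒ Q = 15.8, P = 237 − 2.5·15.8 = 197.5.
CS = ½·(237 − 197.5)·15.8 = 312.05; PS = (197.5 − 158)·15.8 = 624.1; TS = 936.15.
Change in total welfare: 936.15 − 1248.2 = −312.05.

Total welfare falls by 312.05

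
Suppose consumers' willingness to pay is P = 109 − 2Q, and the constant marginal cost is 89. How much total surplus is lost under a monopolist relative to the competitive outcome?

DWL = 25

Perfect competition: P = MC = 89, so 109 − 2Q = 89 and Q = 10.
Monopoly sets MR = MC: 109 − 4Q = 89 ⇒ Q = 5, P = 109 − 2·5 = 99.
DWL is the triangle between Q = 5 and Q = 10: ½·(10 − 5)·(99 − 89) = 25.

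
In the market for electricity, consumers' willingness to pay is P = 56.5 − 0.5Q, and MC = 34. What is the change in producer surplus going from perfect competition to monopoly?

Under competition P = MC = 34, so Q = (56.5 − 34)/0.5 = 45.
PS = (34 − 34)·45 = 0.
The monopolist equates marginal revenue to marginal cost: 56.5 − Q = 34, so Q = 22.5. From demand, P = 45.25.
PS = (45.25 − 34)·22.5 = 253.125.
Change in producer surplus: 253.125 − 0 = 253.125.

PS rises by 253.125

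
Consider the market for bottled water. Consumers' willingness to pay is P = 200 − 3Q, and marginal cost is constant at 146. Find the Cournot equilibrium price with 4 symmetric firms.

In a 4-firm Cournot equilibrium, symmetry and the first-order condition give q = (200 − 146)/(15) = 3.6. So Q = 14.4 and P = 156.8.

P = 156.8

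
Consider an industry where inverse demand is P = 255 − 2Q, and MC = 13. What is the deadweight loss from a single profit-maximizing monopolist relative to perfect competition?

DWL = 3660.25

Perfect competition: P = MC = 13, so 255 − 2Q = 13 and Q = 121.
The monopolist equates marginal revenue to marginal cost: 255 − 4Q = 13, so Q = 60.5. From demand, P = 134.
DWL is the triangle between Q = 60.5 and Q = 121: ½·(121 − 60.5)·(134 − 13) = 3660.25.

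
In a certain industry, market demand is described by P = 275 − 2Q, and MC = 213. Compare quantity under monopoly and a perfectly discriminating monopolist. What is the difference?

A monopolist chooses Q where MR = MC. MR = 275 − 4Q; setting this equal to 213 gives Q = 15.5 and P = 244.
A perfectly discriminating monopolist sells every unit with P(Q) ≥ MC(Q), so output equals the competitive quantity Q = 31. Each buyer pays their reservation price, so CS = 0 and the firm captures all surplus.
Change in quantity: 31 − 15.5 = 15.5.

Q rises by 15.5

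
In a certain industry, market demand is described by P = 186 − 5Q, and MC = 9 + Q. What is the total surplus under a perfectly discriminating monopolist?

With perfect price discrimination, output is the efficient level Q = 29.5 (where demand meets MC), but every buyer pays their willingness to pay: CS = 0 and PS = total surplus.
TS = 2610.75 (equal to competitive TS).

TS = 2610.75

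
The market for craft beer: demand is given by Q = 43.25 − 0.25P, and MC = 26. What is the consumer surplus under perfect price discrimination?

CS = 0

Inverting demand: P = 173 − 4Q.
A perfectly discriminating monopolist sells every unit with P(Q) ≥ MC(Q), so output equals the competitive quantity Q = 36.75. Each buyer pays their reservation price, so CS = 0 and the firm captures all surplus.
CS = 0.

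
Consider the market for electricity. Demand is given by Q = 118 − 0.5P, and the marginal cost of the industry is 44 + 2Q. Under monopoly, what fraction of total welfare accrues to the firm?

PS/TS = 0.75

Inverting demand: P = 236 − 2Q.
The monopolist equates marginal revenue to marginal cost: 236 − 4Q = 44 + 2Q, so Q = 32. From demand, P = 172.
CS = ½·(236 − 172)·32 = 1024.
PS = P·Q − VC(Q) = 172·32 − (44·32 + ½·2·32²) = 3072.
Share captured = PS/TS = 3072/4096 = 0.75.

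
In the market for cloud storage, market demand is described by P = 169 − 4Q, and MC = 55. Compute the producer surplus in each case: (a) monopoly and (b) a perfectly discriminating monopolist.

The monopolist equates marginal revenue to marginal cost: 169 − 8Q = 55, so Q = 14.25. From demand, P = 112.
PS = (112 − 55)·14.25 = 812.25.
A perfectly discriminating monopolist sells every unit with P(Q) ≥ MC(Q), so output equals the competitive quantity Q = 28.5. Each buyer pays their reservation price, so CS = 0 and the firm captures all surplus.
PS = ½·(169 − 55)·28.5 = 1624.5.

Monopoly: PS = 812.25; Perfect PD: PS = 1624.5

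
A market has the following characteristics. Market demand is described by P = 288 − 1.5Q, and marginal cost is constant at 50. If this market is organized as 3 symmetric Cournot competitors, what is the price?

Cournot with 3 identical firms: the symmetric best-response condition is 288 − 6q = 50. Each firm produces q = 119/3, total output Q = 119, price P = 109.5.

P = 109.5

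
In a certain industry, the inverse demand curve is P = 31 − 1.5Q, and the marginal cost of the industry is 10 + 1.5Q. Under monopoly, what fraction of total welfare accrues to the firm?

A monopolist chooses Q where MR = MC. MR = 31 − 3Q; setting this equal to 10 + 1.5Q gives Q = 14/3 and P = 24.
CS = ½·(31 − 24)·14/3 = 49/3.
PS = P·Q − VC(Q) = 24·14/3 − (10·14/3 + ½·1.5·(14/3)²) = 49.
Share captured = PS/TS = 49/(196/3) = 0.75.

PS/TS = 0.75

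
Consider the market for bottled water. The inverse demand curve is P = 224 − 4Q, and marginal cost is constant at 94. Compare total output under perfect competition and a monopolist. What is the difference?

Total output falls by 16.25

Competitive firms price at marginal cost: P = 94, giving Q = 32.5.
Monopoly sets MR = MC: 224 − 8Q = 94 ⇒ Q = 16.25, P = 224 − 4·16.25 = 159.
Change in total output: 16.25 − 32.5 = −16.25.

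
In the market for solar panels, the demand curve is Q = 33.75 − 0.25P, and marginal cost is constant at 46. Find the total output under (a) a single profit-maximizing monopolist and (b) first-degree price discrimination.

Inverting demand: P = 135 − 4Q.
A monopolist chooses Q where MR = MC. MR = 135 − 8Q; setting this equal to 46 gives Q = 11.125 and P = 90.5.
A perfectly discriminating monopolist sells every unit with P(Q) ≥ MC(Q), so output equals the competitive quantity Q = 22.25. Each buyer pays their reservation price, so CS = 0 and the firm captures all surplus.

Monopoly: Q = 11.125; Perfect PD: Q = 22.25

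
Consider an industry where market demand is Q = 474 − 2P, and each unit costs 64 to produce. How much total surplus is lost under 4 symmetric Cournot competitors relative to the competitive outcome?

Inverting demand: P = 237 − 0.5Q.
Competitive firms price at marginal cost: P = 64, giving Q = 346.
Cournot with 4 identical firms: the symmetric best-response condition is 237 − 2.5q = 64. Each firm produces q = 69.2, total output Q = 276.8, price P = 98.6.
DWL is the triangle between Q = 276.8 and Q = 346: ½·(346 − 276.8)·(98.6 − 64) = 1197.16.

DWL = 1197.16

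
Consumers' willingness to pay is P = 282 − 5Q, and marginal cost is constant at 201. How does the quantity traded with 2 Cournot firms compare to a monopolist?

Cournot with 2 identical firms: the symmetric best-response condition is 282 − 15q = 201. Each firm produces q = 5.4, total output Q = 10.8, price P = 228.
A monopolist chooses Q where MR = MC. MR = 282 − 10Q; setting this equal to 201 gives Q = 8.1 and P = 241.5.

Cournot: Q = 10.8; Monopoly: Q = 8.1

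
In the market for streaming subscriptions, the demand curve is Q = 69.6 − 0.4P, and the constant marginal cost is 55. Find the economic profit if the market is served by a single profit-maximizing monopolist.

Inverting demand: P = 174 − 2.5Q.
Monopoly sets MR = MC: 174 − 5Q = 55 ⇒ Q = 23.8, P = 174 − 2.5·23.8 = 114.5.
Profit = (114.5 − 55)·23.8 = 1416.1.

Profit = 1416.1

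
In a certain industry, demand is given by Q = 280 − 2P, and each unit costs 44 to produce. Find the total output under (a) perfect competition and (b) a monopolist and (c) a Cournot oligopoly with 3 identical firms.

Inverting demand: P = 140 − 0.5Q.
Under competition P = MC = 44, so Q = (140 − 44)/0.5 = 192.
The monopolist equates marginal revenue to marginal cost: 140 − Q = 44, so Q = 96. From demand, P = 92.
Cournot with 3 identical firms: the symmetric best-response condition is 140 − 2q = 44. Each firm produces q = 48, total output Q = 144, price P = 68.

Competition: Q = 192; Monopoly: Q = 96; Cournot: Q = 144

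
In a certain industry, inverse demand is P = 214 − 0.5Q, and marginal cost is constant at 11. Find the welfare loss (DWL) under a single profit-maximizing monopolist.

DWL = 10302.25

Under competition P = MC = 11, so Q = (214 − 11)/0.5 = 406.
Monopoly sets MR = MC: 214 − Q = 11 ⇒ Q = 203, P = 214 − 0.5·203 = 112.5.
DWL is the triangle between Q = 203 and Q = 406: ½·(406 − 203)·(112.5 − 11) = 10302.25.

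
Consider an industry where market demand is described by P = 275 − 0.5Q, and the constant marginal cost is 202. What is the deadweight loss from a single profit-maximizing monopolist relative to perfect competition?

Perfect competition: P = MC = 202, so 275 − 0.5Q = 202 and Q = 146.
A monopolist chooses Q where MR = MC. MR = 275 − Q; setting this equal to 202 gives Q = 73 and P = 238.5.
DWL is the triangle between Q = 73 and Q = 146: ½·(146 − 73)·(238.5 − 202) = 1332.25.

DWL = 1332.25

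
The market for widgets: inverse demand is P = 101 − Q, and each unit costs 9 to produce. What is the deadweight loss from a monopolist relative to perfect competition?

Perfect competition: P = MC = 9, so 101 − Q = 9 and Q = 92.
Monopoly sets MR = MC: 101 − 2Q = 9 ⇒ Q = 46, P = 101 − 46 = 55.
DWL is the triangle between Q = 46 and Q = 92: ½·(92 − 46)·(55 − 9) = 1058.

DWL = 1058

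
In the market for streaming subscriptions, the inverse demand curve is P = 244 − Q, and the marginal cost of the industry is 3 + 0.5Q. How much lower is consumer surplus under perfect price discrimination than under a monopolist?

The monopolist equates marginal revenue to marginal cost: 244 − 2Q = 3 + 0.5Q, so Q = 96.4. From demand, P = 147.6.
CS = ½·(244 − 147.6)·96.4 = 4646.48.
With perfect price discrimination, output is the efficient level Q = 482/3 (where demand meets MC), but every buyer pays their willingness to pay: CS = 0 and PS = total surplus.
CS = 0.
Change in consumer surplus: 0 − 4646.48 = −4646.48.

CS falls by 4646.48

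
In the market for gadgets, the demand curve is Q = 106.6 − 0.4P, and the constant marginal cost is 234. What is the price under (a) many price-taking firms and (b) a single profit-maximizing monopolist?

Competition: P = 234; Monopoly: P = 250.25

Inverting demand: P = 266.5 − 2.5Q.
Perfect competition: P = MC = 234, so 266.5 − 2.5Q = 234 and Q = 13.
The monopolist equates marginal revenue to marginal cost: 266.5 − 5Q = 234, so Q = 6.5. From demand, P = 250.25.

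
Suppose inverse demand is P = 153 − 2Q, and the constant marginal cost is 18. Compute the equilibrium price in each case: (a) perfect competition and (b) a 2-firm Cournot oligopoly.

Competitive firms price at marginal cost: P = 18, giving Q = 67.5.
Cournot with 2 identical firms: the symmetric best-response condition is 153 − 6q = 18. Each firm produces q = 22.5, total output Q = 45, price P = 63.

Competition: P = 18; Cournot: P = 63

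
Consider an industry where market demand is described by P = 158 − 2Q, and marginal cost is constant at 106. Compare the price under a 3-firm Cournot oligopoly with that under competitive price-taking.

Cournot: P = 119; Competition: P = 106

Cournot with 3 identical firms: the symmetric best-response condition is 158 − 8q = 106. Each firm produces q = 6.5, total output Q = 19.5, price P = 119.
Perfect competition: P = MC = 106, so 158 − 2Q = 106 and Q = 26.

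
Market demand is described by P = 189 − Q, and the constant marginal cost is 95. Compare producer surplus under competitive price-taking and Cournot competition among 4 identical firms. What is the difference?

Perfect competition: P = MC = 95, so 189 − Q = 95 and Q = 94.
PS = (95 − 95)·94 = 0.
In a 4-firm Cournot equilibrium, symmetry and the first-order condition give q = (189 − 95)/(5) = 18.8. So Q = 75.2 and P = 113.8.
PS = (113.8 − 95)·75.2 = 1413.76.
Change in producer surplus: 1413.76 − 0 = 1413.76.

Producer surplus rises by 1413.76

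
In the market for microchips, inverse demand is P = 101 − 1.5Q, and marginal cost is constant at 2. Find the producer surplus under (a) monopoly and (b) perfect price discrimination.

The monopolist equates marginal revenue to marginal cost: 101 − 3Q = 2, so Q = 33. From demand, P = 51.5.
PS = (51.5 − 2)·33 = 1633.5.
Under first-degree price discrimination the firm charges each unit its demand price and produces up to where P = MC, i.e. Q = 66. Consumer surplus is zero; producer surplus equals total surplus.
PS = ½·(101 − 2)·66 = 3267.

Monopoly: PS = 1633.5; Perfect PD: PS = 3267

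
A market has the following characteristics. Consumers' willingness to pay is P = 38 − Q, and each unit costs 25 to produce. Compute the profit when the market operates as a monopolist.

Profit = 42.25

A monopolist chooses Q where MR = MC. MR = 38 − 2Q; setting this equal to 25 gives Q = 6.5 and P = 31.5.
Profit = (31.5 − 25)·6.5 = 42.25.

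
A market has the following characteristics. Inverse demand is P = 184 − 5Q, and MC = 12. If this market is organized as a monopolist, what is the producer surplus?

The monopolist equates marginal revenue to marginal cost: 184 − 10Q = 12, so Q = 17.2. From demand, P = 98.
PS = (98 − 12)·17.2 = 1479.2.

PS = 1479.2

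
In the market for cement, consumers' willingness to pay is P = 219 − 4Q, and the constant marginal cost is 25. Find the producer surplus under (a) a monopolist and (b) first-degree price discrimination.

Monopoly sets MR = MC: 219 − 8Q = 25 ⇒ Q = 24.25, P = 219 − 4·24.25 = 122.
PS = (122 − 25)·24.25 = 2352.25.
Under first-degree price discrimination the firm charges each unit its demand price and produces up to where P = MC, i.e. Q = 48.5. Consumer surplus is zero; producer surplus equals total surplus.
PS = ½·(219 − 25)·48.5 = 4704.5.

Monopoly: PS = 2352.25; Perfect PD: PS = 4704.5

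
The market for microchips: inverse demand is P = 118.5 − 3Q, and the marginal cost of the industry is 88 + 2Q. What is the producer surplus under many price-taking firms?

Competitive equilibrium sets price equal to marginal cost: 118.5 − 3Q = 88 + 2Q, so Q = 6.1 and P = 100.2.
PS = P·Q − VC(Q) = 100.2·6.1 − (88·6.1 + ½·2·6.1²) = 37.21.

PS = 37.21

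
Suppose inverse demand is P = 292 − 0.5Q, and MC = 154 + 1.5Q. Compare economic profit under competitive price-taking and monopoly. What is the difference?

Under competition P = MC: 292 − 0.5Q = 154 + 1.5Q ⇒ Q = 69, P = 257.5.
Profit = 257.5·69 − (154·69 + ½·1.5·69²) = 3570.75.
The monopolist equates marginal revenue to marginal cost: 292 − Q = 154 + 1.5Q, so Q = 55.2. From demand, P = 264.4.
Profit = 264.4·55.2 − (154·55.2 + ½·1.5·55.2²) = 3808.8.
Change in economic profit: 3808.8 − 3570.75 = 238.05.

Economic profit rises by 238.05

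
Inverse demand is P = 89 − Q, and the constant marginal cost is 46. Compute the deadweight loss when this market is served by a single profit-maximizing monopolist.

Competitive firms price at marginal cost: P = 46, giving Q = 43.
A monopolist chooses Q where MR = MC. MR = 89 − 2Q; setting this equal to 46 gives Q = 21.5 and P = 67.5.
DWL is the triangle between Q = 21.5 and Q = 43: ½·(43 − 21.5)·(67.5 − 46) = 231.125.

DWL = 231.125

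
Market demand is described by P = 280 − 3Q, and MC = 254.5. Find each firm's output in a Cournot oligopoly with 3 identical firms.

With 3 symmetric Cournot firms, each firm's FOC gives 280 − 12q = 254.5, so q = 2.125, Q = 3·2.125 = 6.375, and P = 260.875.

q_i = 2.125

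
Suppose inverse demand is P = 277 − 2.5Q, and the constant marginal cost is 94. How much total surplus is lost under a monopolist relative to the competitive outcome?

Perfect competition: P = MC = 94, so 277 − 2.5Q = 94 and Q = 73.2.
Monopoly sets MR = MC: 277 − 5Q = 94 ⇒ Q = 36.6, P = 277 − 2.5·36.6 = 185.5.
DWL is the triangle between Q = 36.6 and Q = 73.2: ½·(73.2 − 36.6)·(185.5 − 94) = 1674.45.

DWL = 1674.45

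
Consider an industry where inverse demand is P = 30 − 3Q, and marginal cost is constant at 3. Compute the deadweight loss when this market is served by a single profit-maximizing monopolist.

Under competition P = MC = 3, so Q = (30 − 3)/3 = 9.
Monopoly sets MR = MC: 30 − 6Q = 3 ⇒ Q = 4.5, P = 30 − 3·4.5 = 16.5.
DWL is the triangle between Q = 4.5 and Q = 9: ½·(9 − 4.5)·(16.5 − 3) = 30.375.

DWL = 30.375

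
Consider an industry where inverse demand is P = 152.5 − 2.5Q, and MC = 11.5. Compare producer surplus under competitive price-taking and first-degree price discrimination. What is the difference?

PS rises by 3976.2

Under competition P = MC = 11.5, so Q = (152.5 − 11.5)/2.5 = 56.4.
PS = (11.5 − 11.5)·56.4 = 0.
Under first-degree price discrimination the firm charges each unit its demand price and produces up to where P = MC, i.e. Q = 56.4. Consumer surplus is zero; producer surplus equals total surplus.
PS = ½·(152.5 − 11.5)·56.4 = 3976.2.
Change in producer surplus: 3976.2 − 0 = 3976.2.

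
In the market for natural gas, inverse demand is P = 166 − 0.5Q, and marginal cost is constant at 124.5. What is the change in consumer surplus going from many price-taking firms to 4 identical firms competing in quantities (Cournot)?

CS falls by 620.01

Perfect competition: P = MC = 124.5, so 166 − 0.5Q = 124.5 and Q = 83.
CS = ½·(166 − 124.5)·83 = 1722.25.
With 4 symmetric Cournot firms, each firm's FOC gives 166 − 2.5q = 124.5, so q = 16.6, Q = 4·16.6 = 66.4, and P = 132.8.
CS = ½·(166 − 132.8)·66.4 = 1102.24.
Change in consumer surplus: 1102.24 − 1722.25 = −620.01.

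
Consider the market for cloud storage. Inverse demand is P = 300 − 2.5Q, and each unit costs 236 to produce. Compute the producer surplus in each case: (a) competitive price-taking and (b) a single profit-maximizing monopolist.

Under competition P = MC = 236, so Q = (300 − 236)/2.5 = 25.6.
PS = (236 − 236)·25.6 = 0.
The monopolist equates marginal revenue to marginal cost: 300 − 5Q = 236, so Q = 12.8. From demand, P = 268.
PS = (268 − 236)·12.8 = 409.6.

Competition: PS = 0; Monopoly: PS = 409.6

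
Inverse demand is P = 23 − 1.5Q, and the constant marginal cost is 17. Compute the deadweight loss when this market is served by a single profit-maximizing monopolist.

Perfect competition: P = MC = 17, so 23 − 1.5Q = 17 and Q = 4.
The monopolist equates marginal revenue to marginal cost: 23 − 3Q = 17, so Q = 2. From demand, P = 20.
DWL is the triangle between Q = 2 and Q = 4: ½·(4 − 2)·(20 − 17) = 3.

DWL = 3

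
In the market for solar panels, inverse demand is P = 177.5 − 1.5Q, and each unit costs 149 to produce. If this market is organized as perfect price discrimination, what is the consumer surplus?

CS = 0

With perfect price discrimination, output is the efficient level Q = 19 (where demand meets MC), but every buyer pays their willingness to pay: CS = 0 and PS = total surplus.
CS = 0.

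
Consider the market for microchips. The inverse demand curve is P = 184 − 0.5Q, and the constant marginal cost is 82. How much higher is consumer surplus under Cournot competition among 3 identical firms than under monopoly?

Monopoly sets MR = MC: 184 − Q = 82 ⇒ Q = 102, P = 184 − 0.5·102 = 133.
CS = ½·(184 − 133)·102 = 2601.
In a 3-firm Cournot equilibrium, symmetry and the first-order condition give q = (184 − 82)/(2) = 51. So Q = 153 and P = 107.5.
CS = ½·(184 − 107.5)·153 = 5852.25.
Change in consumer surplus: 5852.25 − 2601 = 3251.25.

CS rises by 3251.25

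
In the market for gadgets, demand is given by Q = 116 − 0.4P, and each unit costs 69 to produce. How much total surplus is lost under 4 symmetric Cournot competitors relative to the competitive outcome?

Inverting demand: P = 290 − 2.5Q.
Under competition P = MC = 69, so Q = (290 − 69)/2.5 = 88.4.
With 4 symmetric Cournot firms, each firm's FOC gives 290 − 12.5q = 69, so q = 17.68, Q = 4·17.68 = 70.72, and P = 113.2.
DWL is the triangle between Q = 70.72 and Q = 88.4: ½·(88.4 − 70.72)·(113.2 − 69) = 390.728.

DWL = 390.728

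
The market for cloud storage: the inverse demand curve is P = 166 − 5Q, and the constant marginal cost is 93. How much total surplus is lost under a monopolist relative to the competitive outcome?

Under competition P = MC = 93, so Q = (166 − 93)/5 = 14.6.
A monopolist chooses Q where MR = MC. MR = 166 − 10Q; setting this equal to 93 gives Q = 7.3 and P = 129.5.
DWL is the triangle between Q = 7.3 and Q = 14.6: ½·(14.6 − 7.3)·(129.5 − 93) = 133.225.

DWL = 133.225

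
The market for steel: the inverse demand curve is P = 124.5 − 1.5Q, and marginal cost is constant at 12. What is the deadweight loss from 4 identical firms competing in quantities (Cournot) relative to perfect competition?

DWL = 168.75

Under competition P = MC = 12, so Q = (124.5 − 12)/1.5 = 75.
Cournot with 4 identical firms: the symmetric best-response condition is 124.5 − 7.5q = 12. Each firm produces q = 15, total output Q = 60, price P = 34.5.
DWL is the triangle between Q = 60 and Q = 75: ½·(75 − 60)·(34.5 − 12) = 168.75.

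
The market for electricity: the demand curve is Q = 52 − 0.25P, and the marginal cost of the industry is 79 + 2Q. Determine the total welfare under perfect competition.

Inverting demand: P = 208 − 4Q.
Under competition P = MC: 208 − 4Q = 79 + 2Q ⇒ Q = 21.5, P = 122.
CS = ½·(208 − 122)·21.5 = 924.5; PS = (122·21.5 − 79·21.5 − ½·2·21.5²) = 462.25; TS = 1386.75.

TS = 1386.75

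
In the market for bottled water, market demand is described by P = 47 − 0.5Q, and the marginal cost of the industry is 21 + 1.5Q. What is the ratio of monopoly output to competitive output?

Q_m/Q_c = 0.8

The monopolist equates marginal revenue to marginal cost: 47 − Q = 21 + 1.5Q, so Q = 10.4. From demand, P = 41.8.
Under competition P = MC: 47 − 0.5Q = 21 + 1.5Q ⇒ Q = 13, P = 40.5.
Ratio Q_m/Q_c = 10.4/13 = 0.8.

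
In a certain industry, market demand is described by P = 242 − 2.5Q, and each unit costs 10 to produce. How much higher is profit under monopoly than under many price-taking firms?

Competitive firms price at marginal cost: P = 10, giving Q = 92.8.
Profit = (10 − 10)·92.8 = 0.
Monopoly sets MR = MC: 242 − 5Q = 10 ⇒ Q = 46.4, P = 242 − 2.5·46.4 = 126.
Profit = (126 − 10)·46.4 = 5382.4.
Change in profit: 5382.4 − 0 = 5382.4.

Profit rises by 5382.4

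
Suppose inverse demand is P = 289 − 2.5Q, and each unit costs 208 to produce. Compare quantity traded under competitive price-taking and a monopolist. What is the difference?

Perfect competition: P = MC = 208, so 289 − 2.5Q = 208 and Q = 32.4.
Monopoly sets MR = MC: 289 − 5Q = 208 ⇒ Q = 16.2, P = 289 − 2.5·16.2 = 248.5.
Change in quantity traded: 16.2 − 32.4 = −16.2.

Quantity traded falls by 16.2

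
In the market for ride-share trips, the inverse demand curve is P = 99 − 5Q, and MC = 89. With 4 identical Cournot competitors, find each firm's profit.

π_i = 0.8

In a 4-firm Cournot equilibrium, symmetry and the first-order condition give q = (99 − 89)/(25) = 0.4. So Q = 1.6 and P = 91.
Each firm's profit = (91 − 89)·0.4 = 0.8.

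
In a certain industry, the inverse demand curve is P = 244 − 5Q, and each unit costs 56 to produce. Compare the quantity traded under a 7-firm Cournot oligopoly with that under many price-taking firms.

In a 7-firm Cournot equilibrium, symmetry and the first-order condition give q = (244 − 56)/(40) = 4.7. So Q = 32.9 and P = 79.5.
Perfect competition: P = MC = 56, so 244 − 5Q = 56 and Q = 37.6.

Cournot: Q = 32.9; Competition: Q = 37.6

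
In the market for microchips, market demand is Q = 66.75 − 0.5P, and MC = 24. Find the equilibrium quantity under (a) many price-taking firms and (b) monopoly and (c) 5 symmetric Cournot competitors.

Competition: Q = 54.75; Monopoly: Q = 27.375; Cournot: Q = 45.625

Inverting demand: P = 133.5 − 2Q.
Perfect competition: P = MC = 24, so 133.5 − 2Q = 24 and Q = 54.75.
A monopolist chooses Q where MR = MC. MR = 133.5 − 4Q; setting this equal to 24 gives Q = 27.375 and P = 78.75.
In a 5-firm Cournot equilibrium, symmetry and the first-order condition give q = (133.5 − 24)/(12) = 9.125. So Q = 45.625 and P = 42.25.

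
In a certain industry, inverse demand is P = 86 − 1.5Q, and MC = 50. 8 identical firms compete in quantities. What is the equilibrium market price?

With 8 symmetric Cournot firms, each firm's FOC gives 86 − 13.5q = 50, so q = 8/3, Q = 8·8/3 = 64/3, and P = 54.

P = 54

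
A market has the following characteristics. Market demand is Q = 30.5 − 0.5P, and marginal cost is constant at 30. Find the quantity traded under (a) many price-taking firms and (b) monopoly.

Competition: Q = 15.5; Monopoly: Q = 7.75

Inverting demand: P = 61 − 2Q.
Competitive firms price at marginal cost: P = 30, giving Q = 15.5.
The monopolist equates marginal revenue to marginal cost: 61 − 4Q = 30, so Q = 7.75. From demand, P = 45.5.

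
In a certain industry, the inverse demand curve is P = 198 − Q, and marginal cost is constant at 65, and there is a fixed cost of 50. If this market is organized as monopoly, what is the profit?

Profit = 4372.25

Monopoly sets MR = MC: 198 − 2Q = 65 ⇒ Q = 66.5, P = 198 − 66.5 = 131.5.
Profit = (131.5 − 65)·66.5 − 50 = 4372.25.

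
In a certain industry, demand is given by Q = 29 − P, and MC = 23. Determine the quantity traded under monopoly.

Inverting demand: P = 29 − Q.
Monopoly sets MR = MC: 29 − 2Q = 23 ⇒ Q = 3, P = 29 − 3 = 26.

Q = 3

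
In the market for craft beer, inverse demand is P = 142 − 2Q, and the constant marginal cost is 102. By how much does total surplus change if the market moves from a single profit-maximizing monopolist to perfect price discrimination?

The monopolist equates marginal revenue to marginal cost: 142 − 4Q = 102, so Q = 10. From demand, P = 122.
CS = ½·(142 − 122)·10 = 100; PS = (122 − 102)·10 = 200; TS = 300.
With perfect price discrimination, output is the efficient level Q = 20 (where demand meets MC), but every buyer pays their willingness to pay: CS = 0 and PS = total surplus.
TS = 400 (equal to competitive TS).
Change in total surplus: 400 − 300 = 100.

Total surplus rises by 100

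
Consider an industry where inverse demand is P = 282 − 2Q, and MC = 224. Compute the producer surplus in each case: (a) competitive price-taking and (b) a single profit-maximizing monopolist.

Under competition P = MC = 224, so Q = (282 − 224)/2 = 29.
PS = (224 − 224)·29 = 0.
Monopoly sets MR = MC: 282 − 4Q = 224 ⇒ Q = 14.5, P = 282 − 2·14.5 = 253.
PS = (253 − 224)·14.5 = 420.5.

Competition: PS = 0; Monopoly: PS = 420.5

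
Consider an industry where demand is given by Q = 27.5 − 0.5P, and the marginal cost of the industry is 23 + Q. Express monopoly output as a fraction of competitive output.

Inverting demand: P = 55 − 2Q.
Monopoly sets MR = MC: 55 − 4Q = 23 + Q ⇒ Q = 6.4, P = 55 − 2·6.4 = 42.2.
Competitive equilibrium sets price equal to marginal cost: 55 − 2Q = 23 + Q, so Q = 32/3 and P = 101/3.
Ratio Q_m/Q_c = 6.4/(32/3) = 0.6.

Q_m/Q_c = 0.6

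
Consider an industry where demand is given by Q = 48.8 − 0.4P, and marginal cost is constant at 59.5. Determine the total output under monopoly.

Inverting demand: P = 122 − 2.5Q.
Monopoly sets MR = MC: 122 − 5Q = 59.5 ⇒ Q = 12.5, P = 122 − 2.5·12.5 = 90.75.

Q = 12.5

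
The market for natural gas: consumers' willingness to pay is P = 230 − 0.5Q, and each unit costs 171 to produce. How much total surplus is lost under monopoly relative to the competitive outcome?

Competitive firms price at marginal cost: P = 171, giving Q = 118.
A monopolist chooses Q where MR = MC. MR = 230 − Q; setting this equal to 171 gives Q = 59 and P = 200.5.
DWL is the triangle between Q = 59 and Q = 118: ½·(118 − 59)·(200.5 − 171) = 870.25.

DWL = 870.25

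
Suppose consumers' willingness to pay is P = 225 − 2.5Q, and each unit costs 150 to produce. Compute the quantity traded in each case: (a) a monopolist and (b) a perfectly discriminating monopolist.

Monopoly: Q = 15; Perfect PD: Q = 30

The monopolist equates marginal revenue to marginal cost: 225 − 5Q = 150, so Q = 15. From demand, P = 187.5.
Under first-degree price discrimination the firm charges each unit its demand price and produces up to where P = MC, i.e. Q = 30. Consumer surplus is zero; producer surplus equals total surplus.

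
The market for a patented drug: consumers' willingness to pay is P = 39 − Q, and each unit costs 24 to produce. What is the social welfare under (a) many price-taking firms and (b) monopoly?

Under competition P = MC = 24, so Q = (39 − 24)/1 = 15.
CS = ½·(39 − 24)·15 = 112.5; PS = (24 − 24)·15 = 0; TS = 112.5.
A monopolist chooses Q where MR = MC. MR = 39 − 2Q; setting this equal to 24 gives Q = 7.5 and P = 31.5.
CS = ½·(39 − 31.5)·7.5 = 28.125; PS = (31.5 − 24)·7.5 = 56.25; TS = 84.375.

Competition: TS = 112.5; Monopoly: TS = 84.375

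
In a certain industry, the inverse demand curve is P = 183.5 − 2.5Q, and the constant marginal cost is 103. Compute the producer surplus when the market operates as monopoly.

A monopolist chooses Q where MR = MC. MR = 183.5 − 5Q; setting this equal to 103 gives Q = 16.1 and P = 143.25.
PS = (143.25 − 103)·16.1 = 648.025.

PS = 648.025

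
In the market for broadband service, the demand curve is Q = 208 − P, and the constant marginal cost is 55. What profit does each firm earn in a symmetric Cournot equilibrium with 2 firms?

Inverting demand: P = 208 − Q.
Cournot with 2 identical firms: the symmetric best-response condition is 208 − 3q = 55. Each firm produces q = 51, total output Q = 102, price P = 106.
Each firm's profit = (106 − 55)·51 = 2601.

π_i = 2601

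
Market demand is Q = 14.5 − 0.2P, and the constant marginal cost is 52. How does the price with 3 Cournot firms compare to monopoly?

Cournot: P = 57.125; Monopoly: P = 62.25

Inverting demand: P = 72.5 − 5Q.
In a 3-firm Cournot equilibrium, symmetry and the first-order condition give q = (72.5 − 52)/(20) = 1.025. So Q = 3.075 and P = 57.125.
Monopoly sets MR = MC: 72.5 − 10Q = 52 ⇒ Q = 2.05, P = 72.5 − 5·2.05 = 62.25.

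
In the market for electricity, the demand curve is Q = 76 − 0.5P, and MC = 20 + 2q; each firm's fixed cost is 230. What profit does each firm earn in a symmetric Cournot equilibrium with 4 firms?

π_i = 133

Inverting demand: P = 152 − 2Q.
With 4 symmetric Cournot firms, each firm's FOC gives 152 − 10q = 20 + 2q, so q = 11, Q = 4·11 = 44, and P = 64.
Each firm's profit = 64·11 − (20·11 + ½·2·11²) − 230 = 133.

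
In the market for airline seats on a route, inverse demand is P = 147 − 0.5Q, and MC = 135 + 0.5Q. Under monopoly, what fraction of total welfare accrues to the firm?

Monopoly sets MR = MC: 147 − Q = 135 + 0.5Q ⇒ Q = 8, P = 147 − 0.5·8 = 143.
CS = ½·(147 − 143)·8 = 16.
PS = P·Q − VC(Q) = 143·8 − (135·8 + ½·0.5·8²) = 48.
Share captured = PS/TS = 48/64 = 0.75.

PS/TS = 0.75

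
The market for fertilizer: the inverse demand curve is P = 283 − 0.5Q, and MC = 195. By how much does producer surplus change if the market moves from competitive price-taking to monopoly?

Perfect competition: P = MC = 195, so 283 − 0.5Q = 195 and Q = 176.
PS = (195 − 195)·176 = 0.
Monopoly sets MR = MC: 283 − Q = 195 ⇒ Q = 88, P = 283 − 0.5·88 = 239.
PS = (239 − 195)·88 = 3872.
Change in producer surplus: 3872 − 0 = 3872.

Producer surplus rises by 3872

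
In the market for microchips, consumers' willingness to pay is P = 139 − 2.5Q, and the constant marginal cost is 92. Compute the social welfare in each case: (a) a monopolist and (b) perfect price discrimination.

Monopoly: TS = 331.35; Perfect PD: TS = 441.8

Monopoly sets MR = MC: 139 − 5Q = 92 ⇒ Q = 9.4, P = 139 − 2.5·9.4 = 115.5.
CS = ½·(139 − 115.5)·9.4 = 110.45; PS = (115.5 − 92)·9.4 = 220.9; TS = 331.35.
With perfect price discrimination, output is the efficient level Q = 18.8 (where demand meets MC), but every buyer pays their willingness to pay: CS = 0 and PS = total surplus.
TS = 441.8 (equal to competitive TS).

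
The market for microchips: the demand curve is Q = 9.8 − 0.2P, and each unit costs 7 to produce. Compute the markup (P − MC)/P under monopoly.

Inverting demand: P = 49 − 5Q.
A monopolist chooses Q where MR = MC. MR = 49 − 10Q; setting this equal to 7 gives Q = 4.2 and P = 28.
Lerner index = (P − MC)/P = (28 − 7)/28 = 0.75.

Lerner index = 0.75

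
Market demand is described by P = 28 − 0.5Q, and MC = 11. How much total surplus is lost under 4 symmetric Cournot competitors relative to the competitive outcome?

Competitive firms price at marginal cost: P = 11, giving Q = 34.
In a 4-firm Cournot equilibrium, symmetry and the first-order condition give q = (28 − 11)/(2.5) = 6.8. So Q = 27.2 and P = 14.4.
DWL is the triangle between Q = 27.2 and Q = 34: ½·(34 − 27.2)·(14.4 − 11) = 11.56.

DWL = 11.56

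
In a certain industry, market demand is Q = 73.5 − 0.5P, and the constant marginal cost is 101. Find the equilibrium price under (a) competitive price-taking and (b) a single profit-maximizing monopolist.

Competition: P = 101; Monopoly: P = 124

Inverting demand: P = 147 − 2Q.
Under competition P = MC = 101, so Q = (147 − 101)/2 = 23.
The monopolist equates marginal revenue to marginal cost: 147 − 4Q = 101, so Q = 11.5. From demand, P = 124.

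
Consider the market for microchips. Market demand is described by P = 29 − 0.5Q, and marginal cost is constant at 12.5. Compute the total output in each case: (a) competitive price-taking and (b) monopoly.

Under competition P = MC = 12.5, so Q = (29 − 12.5)/0.5 = 33.
The monopolist equates marginal revenue to marginal cost: 29 − Q = 12.5, so Q = 16.5. From demand, P = 20.75.

Competition: Q = 33; Monopoly: Q = 16.5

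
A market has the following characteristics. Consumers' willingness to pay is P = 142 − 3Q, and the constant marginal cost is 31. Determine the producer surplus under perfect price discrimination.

A perfectly discriminating monopolist sells every unit with P(Q) ≥ MC(Q), so output equals the competitive quantity Q = 37. Each buyer pays their reservation price, so CS = 0 and the firm captures all surplus.
PS = ½·(142 − 31)·37 = 2053.5.

PS = 2053.5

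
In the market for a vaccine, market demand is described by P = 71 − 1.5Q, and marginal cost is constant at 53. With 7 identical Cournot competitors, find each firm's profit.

With 7 symmetric Cournot firms, each firm's FOC gives 71 − 12q = 53, so q = 1.5, Q = 7·1.5 = 10.5, and P = 55.25.
Each firm's profit = (55.25 − 53)·1.5 = 3.375.

π_i = 3.375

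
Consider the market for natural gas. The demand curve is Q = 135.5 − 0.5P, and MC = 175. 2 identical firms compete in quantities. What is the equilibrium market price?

P = 207

Inverting demand: P = 271 − 2Q.
Cournot with 2 identical firms: the symmetric best-response condition is 271 − 6q = 175. Each firm produces q = 16, total output Q = 32, price P = 207.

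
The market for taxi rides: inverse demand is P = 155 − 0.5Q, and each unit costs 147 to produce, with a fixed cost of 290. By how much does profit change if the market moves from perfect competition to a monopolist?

Under competition P = MC = 147, so Q = (155 − 147)/0.5 = 16.
Profit = (147 − 147)·16 − 290 = −290.
A monopolist chooses Q where MR = MC. MR = 155 − Q; setting this equal to 147 gives Q = 8 and P = 151.
Profit = (151 − 147)·8 − 290 = −258.
Change in profit: −258 − −290 = 32.

Profit rises by 32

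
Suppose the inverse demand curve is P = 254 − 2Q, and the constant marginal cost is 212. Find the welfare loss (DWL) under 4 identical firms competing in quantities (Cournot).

Perfect competition: P = MC = 212, so 254 − 2Q = 212 and Q = 21.
With 4 symmetric Cournot firms, each firm's FOC gives 254 − 10q = 212, so q = 4.2, Q = 4·4.2 = 16.8, and P = 220.4.
DWL is the triangle between Q = 16.8 and Q = 21: ½·(21 − 16.8)·(220.4 − 212) = 17.64.

DWL = 17.64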